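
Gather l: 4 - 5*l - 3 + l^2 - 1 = l^2 - 5*l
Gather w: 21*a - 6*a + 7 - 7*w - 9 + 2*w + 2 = 15*a - 5*w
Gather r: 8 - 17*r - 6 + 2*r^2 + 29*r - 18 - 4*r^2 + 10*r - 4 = -2*r^2 + 22*r - 20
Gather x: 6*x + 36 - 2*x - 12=4*x + 24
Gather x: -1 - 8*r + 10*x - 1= -8*r + 10*x - 2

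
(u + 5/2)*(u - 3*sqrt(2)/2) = u^2 - 3*sqrt(2)*u/2 + 5*u/2 - 15*sqrt(2)/4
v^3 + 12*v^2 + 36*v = v*(v + 6)^2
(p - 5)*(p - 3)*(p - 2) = p^3 - 10*p^2 + 31*p - 30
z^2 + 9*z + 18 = (z + 3)*(z + 6)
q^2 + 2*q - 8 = (q - 2)*(q + 4)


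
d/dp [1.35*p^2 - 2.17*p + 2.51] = 2.7*p - 2.17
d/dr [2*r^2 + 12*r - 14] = 4*r + 12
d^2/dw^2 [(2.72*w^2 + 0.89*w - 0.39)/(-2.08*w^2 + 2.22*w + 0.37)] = (1.4210854715202e-14*w^4 - 32.820736*w^3 - 2.436096*w^2 - 14.914848*w + 5.161796)/(8.998912*w^6 - 28.813824*w^5 + 25.950912*w^4 - 0.689976000000001*w^3 - 4.616268*w^2 - 0.911754*w - 0.050653)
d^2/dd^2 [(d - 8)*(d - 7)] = 2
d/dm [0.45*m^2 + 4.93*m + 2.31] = 0.9*m + 4.93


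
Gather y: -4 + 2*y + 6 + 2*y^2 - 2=2*y^2 + 2*y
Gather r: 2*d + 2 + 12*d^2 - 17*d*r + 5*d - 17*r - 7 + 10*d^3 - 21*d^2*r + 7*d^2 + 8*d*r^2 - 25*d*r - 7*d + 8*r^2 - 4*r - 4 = 10*d^3 + 19*d^2 + r^2*(8*d + 8) + r*(-21*d^2 - 42*d - 21) - 9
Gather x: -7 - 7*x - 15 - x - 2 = -8*x - 24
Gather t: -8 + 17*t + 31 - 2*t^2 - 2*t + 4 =-2*t^2 + 15*t + 27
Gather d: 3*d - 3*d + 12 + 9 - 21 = 0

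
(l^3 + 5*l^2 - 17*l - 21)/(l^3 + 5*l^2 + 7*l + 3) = (l^2 + 4*l - 21)/(l^2 + 4*l + 3)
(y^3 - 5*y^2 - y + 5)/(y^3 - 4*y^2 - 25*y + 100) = (y^2 - 1)/(y^2 + y - 20)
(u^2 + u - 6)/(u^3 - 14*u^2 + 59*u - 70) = (u + 3)/(u^2 - 12*u + 35)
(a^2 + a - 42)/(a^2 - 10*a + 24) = (a + 7)/(a - 4)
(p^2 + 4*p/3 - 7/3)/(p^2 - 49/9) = 3*(p - 1)/(3*p - 7)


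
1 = 1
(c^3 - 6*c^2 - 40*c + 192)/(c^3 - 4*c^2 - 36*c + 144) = (c - 8)/(c - 6)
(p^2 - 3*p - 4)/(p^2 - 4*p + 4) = (p^2 - 3*p - 4)/(p^2 - 4*p + 4)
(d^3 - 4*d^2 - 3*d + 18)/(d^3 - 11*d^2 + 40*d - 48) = (d^2 - d - 6)/(d^2 - 8*d + 16)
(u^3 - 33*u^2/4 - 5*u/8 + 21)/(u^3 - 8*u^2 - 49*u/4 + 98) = (8*u^2 - 2*u - 21)/(2*(4*u^2 - 49))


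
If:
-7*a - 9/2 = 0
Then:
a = -9/14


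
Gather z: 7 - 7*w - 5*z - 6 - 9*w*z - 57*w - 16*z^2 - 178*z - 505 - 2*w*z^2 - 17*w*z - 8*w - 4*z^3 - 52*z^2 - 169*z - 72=-72*w - 4*z^3 + z^2*(-2*w - 68) + z*(-26*w - 352) - 576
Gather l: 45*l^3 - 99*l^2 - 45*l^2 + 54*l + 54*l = 45*l^3 - 144*l^2 + 108*l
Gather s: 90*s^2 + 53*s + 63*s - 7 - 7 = 90*s^2 + 116*s - 14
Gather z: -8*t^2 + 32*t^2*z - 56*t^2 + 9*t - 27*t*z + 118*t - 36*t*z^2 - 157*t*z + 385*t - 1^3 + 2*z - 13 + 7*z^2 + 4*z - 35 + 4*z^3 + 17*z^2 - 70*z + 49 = -64*t^2 + 512*t + 4*z^3 + z^2*(24 - 36*t) + z*(32*t^2 - 184*t - 64)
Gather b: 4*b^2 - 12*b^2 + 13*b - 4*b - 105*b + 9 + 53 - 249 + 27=-8*b^2 - 96*b - 160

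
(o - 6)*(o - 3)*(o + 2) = o^3 - 7*o^2 + 36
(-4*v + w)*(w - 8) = -4*v*w + 32*v + w^2 - 8*w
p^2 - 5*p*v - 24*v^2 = (p - 8*v)*(p + 3*v)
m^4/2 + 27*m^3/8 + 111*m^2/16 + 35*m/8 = m*(m/2 + 1)*(m + 5/4)*(m + 7/2)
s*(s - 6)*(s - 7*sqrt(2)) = s^3 - 7*sqrt(2)*s^2 - 6*s^2 + 42*sqrt(2)*s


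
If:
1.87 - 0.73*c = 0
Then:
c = 2.56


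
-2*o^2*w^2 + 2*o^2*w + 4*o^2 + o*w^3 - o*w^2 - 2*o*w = (-2*o + w)*(w - 2)*(o*w + o)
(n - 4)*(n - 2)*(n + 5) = n^3 - n^2 - 22*n + 40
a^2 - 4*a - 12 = (a - 6)*(a + 2)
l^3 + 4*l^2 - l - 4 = (l - 1)*(l + 1)*(l + 4)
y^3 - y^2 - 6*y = y*(y - 3)*(y + 2)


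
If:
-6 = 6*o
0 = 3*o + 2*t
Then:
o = -1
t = 3/2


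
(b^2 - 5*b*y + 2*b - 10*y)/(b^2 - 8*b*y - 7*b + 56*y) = (b^2 - 5*b*y + 2*b - 10*y)/(b^2 - 8*b*y - 7*b + 56*y)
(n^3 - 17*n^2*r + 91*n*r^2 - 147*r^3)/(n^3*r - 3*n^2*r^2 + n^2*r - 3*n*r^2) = (n^2 - 14*n*r + 49*r^2)/(n*r*(n + 1))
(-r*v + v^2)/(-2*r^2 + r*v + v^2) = v/(2*r + v)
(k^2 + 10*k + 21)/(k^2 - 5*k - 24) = (k + 7)/(k - 8)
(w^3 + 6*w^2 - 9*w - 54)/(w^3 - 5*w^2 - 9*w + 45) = (w + 6)/(w - 5)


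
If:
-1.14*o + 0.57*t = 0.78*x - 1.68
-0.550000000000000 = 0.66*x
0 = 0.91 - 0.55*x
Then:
No Solution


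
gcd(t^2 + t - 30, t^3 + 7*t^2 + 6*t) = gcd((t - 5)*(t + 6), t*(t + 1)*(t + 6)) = t + 6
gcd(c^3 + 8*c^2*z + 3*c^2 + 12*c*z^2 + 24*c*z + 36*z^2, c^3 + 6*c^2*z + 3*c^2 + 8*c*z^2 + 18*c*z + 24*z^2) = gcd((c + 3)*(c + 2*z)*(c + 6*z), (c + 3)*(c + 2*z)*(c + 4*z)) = c^2 + 2*c*z + 3*c + 6*z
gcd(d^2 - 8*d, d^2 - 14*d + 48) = d - 8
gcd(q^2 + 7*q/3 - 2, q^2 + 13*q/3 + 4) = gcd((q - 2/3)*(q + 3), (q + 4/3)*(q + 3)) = q + 3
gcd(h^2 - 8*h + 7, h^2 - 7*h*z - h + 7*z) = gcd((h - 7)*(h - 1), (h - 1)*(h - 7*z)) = h - 1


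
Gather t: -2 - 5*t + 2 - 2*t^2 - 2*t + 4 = -2*t^2 - 7*t + 4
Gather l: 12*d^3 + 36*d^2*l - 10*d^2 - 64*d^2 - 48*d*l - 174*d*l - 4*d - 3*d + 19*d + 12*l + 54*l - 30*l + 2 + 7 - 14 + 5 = 12*d^3 - 74*d^2 + 12*d + l*(36*d^2 - 222*d + 36)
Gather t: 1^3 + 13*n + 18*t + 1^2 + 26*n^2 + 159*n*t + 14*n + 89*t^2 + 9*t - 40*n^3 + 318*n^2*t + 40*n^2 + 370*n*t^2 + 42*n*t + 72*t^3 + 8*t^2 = -40*n^3 + 66*n^2 + 27*n + 72*t^3 + t^2*(370*n + 97) + t*(318*n^2 + 201*n + 27) + 2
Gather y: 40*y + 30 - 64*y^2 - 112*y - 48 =-64*y^2 - 72*y - 18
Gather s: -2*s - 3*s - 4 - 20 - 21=-5*s - 45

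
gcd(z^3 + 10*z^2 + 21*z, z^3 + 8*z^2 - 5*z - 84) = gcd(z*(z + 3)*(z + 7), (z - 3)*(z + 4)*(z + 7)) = z + 7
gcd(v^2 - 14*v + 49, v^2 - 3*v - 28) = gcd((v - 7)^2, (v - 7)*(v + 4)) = v - 7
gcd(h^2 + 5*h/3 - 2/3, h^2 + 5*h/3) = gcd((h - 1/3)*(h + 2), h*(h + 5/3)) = 1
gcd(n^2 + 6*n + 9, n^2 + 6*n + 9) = n^2 + 6*n + 9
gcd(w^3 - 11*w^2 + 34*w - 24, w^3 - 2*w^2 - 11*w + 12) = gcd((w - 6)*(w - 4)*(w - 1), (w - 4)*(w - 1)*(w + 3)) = w^2 - 5*w + 4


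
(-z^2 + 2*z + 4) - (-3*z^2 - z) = 2*z^2 + 3*z + 4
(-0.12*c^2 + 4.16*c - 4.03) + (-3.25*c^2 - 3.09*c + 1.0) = -3.37*c^2 + 1.07*c - 3.03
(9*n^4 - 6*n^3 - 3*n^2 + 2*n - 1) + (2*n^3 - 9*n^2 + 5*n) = 9*n^4 - 4*n^3 - 12*n^2 + 7*n - 1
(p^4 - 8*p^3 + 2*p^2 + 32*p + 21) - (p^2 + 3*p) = p^4 - 8*p^3 + p^2 + 29*p + 21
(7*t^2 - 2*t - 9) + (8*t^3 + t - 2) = 8*t^3 + 7*t^2 - t - 11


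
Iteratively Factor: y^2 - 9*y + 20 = (y - 5)*(y - 4)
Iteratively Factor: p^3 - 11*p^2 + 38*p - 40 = (p - 2)*(p^2 - 9*p + 20) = (p - 4)*(p - 2)*(p - 5)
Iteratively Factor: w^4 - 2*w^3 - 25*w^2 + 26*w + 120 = (w - 3)*(w^3 + w^2 - 22*w - 40) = (w - 3)*(w + 4)*(w^2 - 3*w - 10) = (w - 5)*(w - 3)*(w + 4)*(w + 2)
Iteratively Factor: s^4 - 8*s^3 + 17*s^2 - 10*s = (s)*(s^3 - 8*s^2 + 17*s - 10) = s*(s - 5)*(s^2 - 3*s + 2) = s*(s - 5)*(s - 2)*(s - 1)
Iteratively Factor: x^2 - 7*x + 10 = (x - 5)*(x - 2)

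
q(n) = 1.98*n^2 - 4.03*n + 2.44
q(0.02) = 2.36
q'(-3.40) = -17.49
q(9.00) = 126.55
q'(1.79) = 3.06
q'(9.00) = 31.61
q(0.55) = 0.82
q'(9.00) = 31.61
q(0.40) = 1.14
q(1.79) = 1.57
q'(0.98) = -0.15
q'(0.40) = -2.45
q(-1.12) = 9.44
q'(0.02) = -3.95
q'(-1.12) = -8.47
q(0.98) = 0.39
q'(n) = 3.96*n - 4.03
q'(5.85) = 19.14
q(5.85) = 46.63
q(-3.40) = 39.03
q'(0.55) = -1.85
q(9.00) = 126.55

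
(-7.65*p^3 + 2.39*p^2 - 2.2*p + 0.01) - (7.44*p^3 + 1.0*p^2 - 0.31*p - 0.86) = -15.09*p^3 + 1.39*p^2 - 1.89*p + 0.87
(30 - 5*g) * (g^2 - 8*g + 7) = -5*g^3 + 70*g^2 - 275*g + 210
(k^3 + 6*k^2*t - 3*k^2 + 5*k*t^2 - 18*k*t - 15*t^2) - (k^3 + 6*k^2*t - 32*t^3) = -3*k^2 + 5*k*t^2 - 18*k*t + 32*t^3 - 15*t^2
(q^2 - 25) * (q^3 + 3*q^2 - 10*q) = q^5 + 3*q^4 - 35*q^3 - 75*q^2 + 250*q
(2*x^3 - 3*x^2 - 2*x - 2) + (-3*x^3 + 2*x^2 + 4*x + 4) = -x^3 - x^2 + 2*x + 2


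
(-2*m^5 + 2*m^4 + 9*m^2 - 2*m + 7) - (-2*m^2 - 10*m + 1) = -2*m^5 + 2*m^4 + 11*m^2 + 8*m + 6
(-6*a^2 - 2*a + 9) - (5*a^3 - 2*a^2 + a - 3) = -5*a^3 - 4*a^2 - 3*a + 12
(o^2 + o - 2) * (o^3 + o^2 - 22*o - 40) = o^5 + 2*o^4 - 23*o^3 - 64*o^2 + 4*o + 80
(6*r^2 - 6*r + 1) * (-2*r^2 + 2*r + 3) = -12*r^4 + 24*r^3 + 4*r^2 - 16*r + 3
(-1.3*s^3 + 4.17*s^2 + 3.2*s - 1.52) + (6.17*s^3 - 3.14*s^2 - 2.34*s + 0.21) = 4.87*s^3 + 1.03*s^2 + 0.86*s - 1.31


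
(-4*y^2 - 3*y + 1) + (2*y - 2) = -4*y^2 - y - 1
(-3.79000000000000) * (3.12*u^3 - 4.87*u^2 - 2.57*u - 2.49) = -11.8248*u^3 + 18.4573*u^2 + 9.7403*u + 9.4371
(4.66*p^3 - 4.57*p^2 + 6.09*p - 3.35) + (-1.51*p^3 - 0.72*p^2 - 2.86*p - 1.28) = 3.15*p^3 - 5.29*p^2 + 3.23*p - 4.63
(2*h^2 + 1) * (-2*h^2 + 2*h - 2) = -4*h^4 + 4*h^3 - 6*h^2 + 2*h - 2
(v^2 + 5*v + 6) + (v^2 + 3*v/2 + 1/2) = 2*v^2 + 13*v/2 + 13/2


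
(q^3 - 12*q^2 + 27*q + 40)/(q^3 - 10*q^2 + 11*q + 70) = (q^2 - 7*q - 8)/(q^2 - 5*q - 14)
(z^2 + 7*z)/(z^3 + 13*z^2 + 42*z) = 1/(z + 6)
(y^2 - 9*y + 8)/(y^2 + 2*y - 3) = (y - 8)/(y + 3)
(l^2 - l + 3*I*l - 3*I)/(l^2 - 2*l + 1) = (l + 3*I)/(l - 1)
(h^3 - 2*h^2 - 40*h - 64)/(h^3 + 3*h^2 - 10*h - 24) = (h - 8)/(h - 3)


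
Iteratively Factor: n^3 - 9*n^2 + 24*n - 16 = (n - 4)*(n^2 - 5*n + 4) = (n - 4)^2*(n - 1)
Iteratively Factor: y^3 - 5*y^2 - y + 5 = (y + 1)*(y^2 - 6*y + 5) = (y - 5)*(y + 1)*(y - 1)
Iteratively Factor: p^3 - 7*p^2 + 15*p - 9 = (p - 3)*(p^2 - 4*p + 3) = (p - 3)^2*(p - 1)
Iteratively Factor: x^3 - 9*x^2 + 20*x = (x - 5)*(x^2 - 4*x) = x*(x - 5)*(x - 4)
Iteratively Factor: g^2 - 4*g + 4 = (g - 2)*(g - 2)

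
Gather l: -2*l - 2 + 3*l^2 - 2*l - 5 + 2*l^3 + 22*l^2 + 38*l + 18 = 2*l^3 + 25*l^2 + 34*l + 11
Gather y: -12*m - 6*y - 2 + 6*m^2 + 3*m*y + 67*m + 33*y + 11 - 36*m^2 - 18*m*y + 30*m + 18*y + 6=-30*m^2 + 85*m + y*(45 - 15*m) + 15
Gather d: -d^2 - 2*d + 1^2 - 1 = -d^2 - 2*d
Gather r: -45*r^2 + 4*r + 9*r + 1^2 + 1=-45*r^2 + 13*r + 2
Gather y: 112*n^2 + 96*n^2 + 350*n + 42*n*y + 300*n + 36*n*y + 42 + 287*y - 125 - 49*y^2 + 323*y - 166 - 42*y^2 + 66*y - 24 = 208*n^2 + 650*n - 91*y^2 + y*(78*n + 676) - 273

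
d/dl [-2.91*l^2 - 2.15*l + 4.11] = -5.82*l - 2.15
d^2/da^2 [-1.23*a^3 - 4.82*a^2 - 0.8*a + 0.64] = -7.38*a - 9.64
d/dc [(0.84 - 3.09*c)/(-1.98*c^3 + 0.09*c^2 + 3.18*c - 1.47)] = (-12.2364*c^3 + 5.2677*c^2 - 0.151199999999999*c + 1.8711)/(3.9204*c^6 - 0.3564*c^5 - 12.5847*c^4 + 6.3936*c^3 + 9.8478*c^2 - 9.3492*c + 2.1609)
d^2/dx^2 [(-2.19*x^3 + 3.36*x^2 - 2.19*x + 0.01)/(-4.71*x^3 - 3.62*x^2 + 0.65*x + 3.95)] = (1.13686837721616e-13*x^7 - 223.757028*x^6 + 331.727184*x^5 + 648.583956*x^4 - 758.40906*x^3 + 233.792796*x^2 + 391.93062*x - 116.38888)/(104.487111*x^9 + 240.919326*x^8 + 141.906177*x^7 - 281.939437*x^6 - 423.673395*x^5 - 78.14124*x^4 + 275.9548*x^3 + 164.436525*x^2 - 30.424875*x - 61.629875)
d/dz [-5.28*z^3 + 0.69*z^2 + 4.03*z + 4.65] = -15.84*z^2 + 1.38*z + 4.03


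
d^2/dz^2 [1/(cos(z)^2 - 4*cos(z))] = (-(1 - cos(2*z))^2 - 15*cos(z) - 9*cos(2*z) + 3*cos(3*z) + 27)/((cos(z) - 4)^3*cos(z)^3)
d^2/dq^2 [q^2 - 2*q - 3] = 2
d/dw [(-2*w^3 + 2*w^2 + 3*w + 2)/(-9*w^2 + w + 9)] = (18*w^4 - 4*w^3 - 25*w^2 + 72*w + 25)/(81*w^4 - 18*w^3 - 161*w^2 + 18*w + 81)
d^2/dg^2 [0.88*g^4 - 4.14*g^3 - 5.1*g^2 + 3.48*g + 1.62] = 10.56*g^2 - 24.84*g - 10.2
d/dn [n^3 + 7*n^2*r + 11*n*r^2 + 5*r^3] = 3*n^2 + 14*n*r + 11*r^2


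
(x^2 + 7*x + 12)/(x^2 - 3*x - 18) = (x + 4)/(x - 6)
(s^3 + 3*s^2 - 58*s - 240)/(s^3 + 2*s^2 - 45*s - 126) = (s^2 - 3*s - 40)/(s^2 - 4*s - 21)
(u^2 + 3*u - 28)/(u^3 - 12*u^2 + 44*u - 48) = (u + 7)/(u^2 - 8*u + 12)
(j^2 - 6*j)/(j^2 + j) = (j - 6)/(j + 1)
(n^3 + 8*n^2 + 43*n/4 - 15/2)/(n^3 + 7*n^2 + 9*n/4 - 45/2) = (2*n - 1)/(2*n - 3)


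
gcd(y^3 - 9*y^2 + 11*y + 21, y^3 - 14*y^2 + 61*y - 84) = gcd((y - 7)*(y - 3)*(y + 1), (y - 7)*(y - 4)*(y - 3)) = y^2 - 10*y + 21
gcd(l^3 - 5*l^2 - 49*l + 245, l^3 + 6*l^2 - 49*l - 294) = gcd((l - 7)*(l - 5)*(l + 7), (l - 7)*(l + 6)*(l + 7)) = l^2 - 49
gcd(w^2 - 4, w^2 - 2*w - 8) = w + 2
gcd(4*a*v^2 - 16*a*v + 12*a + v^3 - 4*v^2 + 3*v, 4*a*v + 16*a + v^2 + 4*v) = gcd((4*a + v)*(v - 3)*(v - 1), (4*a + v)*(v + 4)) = 4*a + v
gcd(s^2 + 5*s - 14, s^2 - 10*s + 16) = s - 2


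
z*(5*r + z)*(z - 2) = 5*r*z^2 - 10*r*z + z^3 - 2*z^2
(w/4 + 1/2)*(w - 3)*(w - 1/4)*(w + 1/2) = w^4/4 - 3*w^3/16 - 51*w^2/32 - 11*w/32 + 3/16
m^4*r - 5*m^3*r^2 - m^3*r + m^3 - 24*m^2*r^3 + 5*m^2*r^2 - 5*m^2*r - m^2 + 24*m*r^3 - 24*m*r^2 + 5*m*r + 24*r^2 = (m - 1)*(m - 8*r)*(m + 3*r)*(m*r + 1)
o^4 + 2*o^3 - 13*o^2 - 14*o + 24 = (o - 3)*(o - 1)*(o + 2)*(o + 4)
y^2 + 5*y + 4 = (y + 1)*(y + 4)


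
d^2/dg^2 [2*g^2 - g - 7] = 4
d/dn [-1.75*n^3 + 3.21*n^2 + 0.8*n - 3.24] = -5.25*n^2 + 6.42*n + 0.8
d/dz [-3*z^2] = -6*z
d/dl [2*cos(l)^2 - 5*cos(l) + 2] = (5 - 4*cos(l))*sin(l)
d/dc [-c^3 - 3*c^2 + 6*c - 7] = -3*c^2 - 6*c + 6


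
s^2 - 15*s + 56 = (s - 8)*(s - 7)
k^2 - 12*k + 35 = (k - 7)*(k - 5)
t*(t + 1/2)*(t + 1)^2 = t^4 + 5*t^3/2 + 2*t^2 + t/2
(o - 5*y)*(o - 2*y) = o^2 - 7*o*y + 10*y^2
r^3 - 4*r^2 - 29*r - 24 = (r - 8)*(r + 1)*(r + 3)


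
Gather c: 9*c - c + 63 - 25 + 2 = 8*c + 40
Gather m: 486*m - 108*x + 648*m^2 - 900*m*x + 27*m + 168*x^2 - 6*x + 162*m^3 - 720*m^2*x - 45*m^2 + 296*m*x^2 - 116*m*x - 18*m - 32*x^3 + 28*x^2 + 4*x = 162*m^3 + m^2*(603 - 720*x) + m*(296*x^2 - 1016*x + 495) - 32*x^3 + 196*x^2 - 110*x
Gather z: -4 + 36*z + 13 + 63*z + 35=99*z + 44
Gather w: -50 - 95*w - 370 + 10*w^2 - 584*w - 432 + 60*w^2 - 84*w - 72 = 70*w^2 - 763*w - 924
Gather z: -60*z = -60*z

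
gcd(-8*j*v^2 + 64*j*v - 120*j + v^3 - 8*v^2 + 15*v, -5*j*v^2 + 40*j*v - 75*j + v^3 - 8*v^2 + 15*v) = v^2 - 8*v + 15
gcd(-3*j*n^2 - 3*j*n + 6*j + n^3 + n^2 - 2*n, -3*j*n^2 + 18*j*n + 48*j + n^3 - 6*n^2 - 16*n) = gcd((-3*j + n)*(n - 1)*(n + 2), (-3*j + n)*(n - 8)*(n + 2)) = 3*j*n + 6*j - n^2 - 2*n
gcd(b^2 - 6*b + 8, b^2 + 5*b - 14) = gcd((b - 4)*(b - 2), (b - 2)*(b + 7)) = b - 2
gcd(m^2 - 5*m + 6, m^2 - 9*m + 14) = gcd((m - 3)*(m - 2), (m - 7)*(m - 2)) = m - 2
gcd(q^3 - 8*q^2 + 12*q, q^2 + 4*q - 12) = q - 2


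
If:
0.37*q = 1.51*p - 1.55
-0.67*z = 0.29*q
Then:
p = 1.02649006622517 - 0.566110984242978*z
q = -2.31034482758621*z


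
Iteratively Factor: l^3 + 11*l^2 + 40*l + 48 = (l + 4)*(l^2 + 7*l + 12) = (l + 4)^2*(l + 3)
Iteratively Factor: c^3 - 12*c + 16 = (c - 2)*(c^2 + 2*c - 8) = (c - 2)*(c + 4)*(c - 2)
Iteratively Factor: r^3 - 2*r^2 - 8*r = (r + 2)*(r^2 - 4*r) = r*(r + 2)*(r - 4)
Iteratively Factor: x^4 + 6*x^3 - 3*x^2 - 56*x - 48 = (x + 4)*(x^3 + 2*x^2 - 11*x - 12) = (x + 1)*(x + 4)*(x^2 + x - 12) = (x + 1)*(x + 4)^2*(x - 3)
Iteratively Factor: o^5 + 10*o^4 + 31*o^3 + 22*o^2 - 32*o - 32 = (o + 1)*(o^4 + 9*o^3 + 22*o^2 - 32) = (o - 1)*(o + 1)*(o^3 + 10*o^2 + 32*o + 32) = (o - 1)*(o + 1)*(o + 2)*(o^2 + 8*o + 16) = (o - 1)*(o + 1)*(o + 2)*(o + 4)*(o + 4)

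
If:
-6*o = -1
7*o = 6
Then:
No Solution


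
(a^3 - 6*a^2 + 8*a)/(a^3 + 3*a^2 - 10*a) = (a - 4)/(a + 5)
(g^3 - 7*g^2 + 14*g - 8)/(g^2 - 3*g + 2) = g - 4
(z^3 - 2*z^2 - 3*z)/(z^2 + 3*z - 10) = z*(z^2 - 2*z - 3)/(z^2 + 3*z - 10)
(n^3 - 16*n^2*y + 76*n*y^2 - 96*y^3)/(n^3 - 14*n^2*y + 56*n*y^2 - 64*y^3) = (-n + 6*y)/(-n + 4*y)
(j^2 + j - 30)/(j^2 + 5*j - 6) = (j - 5)/(j - 1)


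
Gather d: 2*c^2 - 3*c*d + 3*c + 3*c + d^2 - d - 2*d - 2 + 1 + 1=2*c^2 + 6*c + d^2 + d*(-3*c - 3)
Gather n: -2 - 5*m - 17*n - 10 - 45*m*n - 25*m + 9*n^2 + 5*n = -30*m + 9*n^2 + n*(-45*m - 12) - 12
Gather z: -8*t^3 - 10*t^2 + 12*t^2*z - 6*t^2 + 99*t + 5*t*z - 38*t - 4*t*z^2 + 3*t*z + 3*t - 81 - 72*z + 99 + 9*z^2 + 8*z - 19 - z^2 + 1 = -8*t^3 - 16*t^2 + 64*t + z^2*(8 - 4*t) + z*(12*t^2 + 8*t - 64)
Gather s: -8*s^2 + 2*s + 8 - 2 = -8*s^2 + 2*s + 6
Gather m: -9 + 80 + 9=80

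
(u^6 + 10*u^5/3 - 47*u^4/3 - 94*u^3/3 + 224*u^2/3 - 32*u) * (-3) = -3*u^6 - 10*u^5 + 47*u^4 + 94*u^3 - 224*u^2 + 96*u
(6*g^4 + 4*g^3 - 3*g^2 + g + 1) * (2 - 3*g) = -18*g^5 + 17*g^3 - 9*g^2 - g + 2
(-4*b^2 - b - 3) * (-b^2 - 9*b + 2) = 4*b^4 + 37*b^3 + 4*b^2 + 25*b - 6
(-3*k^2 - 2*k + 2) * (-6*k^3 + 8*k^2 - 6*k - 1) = 18*k^5 - 12*k^4 - 10*k^3 + 31*k^2 - 10*k - 2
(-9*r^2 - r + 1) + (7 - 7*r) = -9*r^2 - 8*r + 8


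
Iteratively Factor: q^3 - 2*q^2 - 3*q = (q - 3)*(q^2 + q) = (q - 3)*(q + 1)*(q)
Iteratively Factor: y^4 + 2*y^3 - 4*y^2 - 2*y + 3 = (y + 3)*(y^3 - y^2 - y + 1) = (y - 1)*(y + 3)*(y^2 - 1) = (y - 1)^2*(y + 3)*(y + 1)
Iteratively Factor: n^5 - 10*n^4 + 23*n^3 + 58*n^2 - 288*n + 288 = (n - 4)*(n^4 - 6*n^3 - n^2 + 54*n - 72) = (n - 4)*(n - 2)*(n^3 - 4*n^2 - 9*n + 36) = (n - 4)^2*(n - 2)*(n^2 - 9) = (n - 4)^2*(n - 2)*(n + 3)*(n - 3)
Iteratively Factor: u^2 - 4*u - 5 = (u - 5)*(u + 1)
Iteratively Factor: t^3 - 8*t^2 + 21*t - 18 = (t - 2)*(t^2 - 6*t + 9) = (t - 3)*(t - 2)*(t - 3)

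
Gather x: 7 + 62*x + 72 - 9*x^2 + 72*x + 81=-9*x^2 + 134*x + 160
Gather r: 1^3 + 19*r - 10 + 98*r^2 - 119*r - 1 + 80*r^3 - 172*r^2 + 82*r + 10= 80*r^3 - 74*r^2 - 18*r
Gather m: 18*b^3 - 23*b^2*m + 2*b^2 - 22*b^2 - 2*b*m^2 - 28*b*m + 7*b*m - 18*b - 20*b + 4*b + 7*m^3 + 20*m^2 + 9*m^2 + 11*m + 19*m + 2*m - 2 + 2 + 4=18*b^3 - 20*b^2 - 34*b + 7*m^3 + m^2*(29 - 2*b) + m*(-23*b^2 - 21*b + 32) + 4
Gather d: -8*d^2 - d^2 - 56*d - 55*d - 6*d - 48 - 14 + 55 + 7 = -9*d^2 - 117*d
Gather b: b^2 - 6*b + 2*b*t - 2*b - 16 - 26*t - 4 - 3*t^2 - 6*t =b^2 + b*(2*t - 8) - 3*t^2 - 32*t - 20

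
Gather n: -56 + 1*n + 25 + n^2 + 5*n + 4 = n^2 + 6*n - 27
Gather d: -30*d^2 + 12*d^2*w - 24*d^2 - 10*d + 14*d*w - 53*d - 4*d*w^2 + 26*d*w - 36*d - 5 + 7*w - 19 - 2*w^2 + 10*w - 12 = d^2*(12*w - 54) + d*(-4*w^2 + 40*w - 99) - 2*w^2 + 17*w - 36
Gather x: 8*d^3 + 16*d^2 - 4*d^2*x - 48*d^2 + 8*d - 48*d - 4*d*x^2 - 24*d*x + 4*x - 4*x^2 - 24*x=8*d^3 - 32*d^2 - 40*d + x^2*(-4*d - 4) + x*(-4*d^2 - 24*d - 20)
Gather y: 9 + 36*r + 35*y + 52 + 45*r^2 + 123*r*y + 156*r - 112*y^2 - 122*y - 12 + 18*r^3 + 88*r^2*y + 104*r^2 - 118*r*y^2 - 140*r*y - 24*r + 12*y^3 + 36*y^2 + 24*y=18*r^3 + 149*r^2 + 168*r + 12*y^3 + y^2*(-118*r - 76) + y*(88*r^2 - 17*r - 63) + 49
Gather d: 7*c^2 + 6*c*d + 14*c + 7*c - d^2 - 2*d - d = 7*c^2 + 21*c - d^2 + d*(6*c - 3)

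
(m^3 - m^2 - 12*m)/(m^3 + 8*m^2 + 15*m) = (m - 4)/(m + 5)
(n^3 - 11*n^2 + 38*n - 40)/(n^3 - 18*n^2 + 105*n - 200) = (n^2 - 6*n + 8)/(n^2 - 13*n + 40)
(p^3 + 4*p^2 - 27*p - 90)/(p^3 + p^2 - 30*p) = (p + 3)/p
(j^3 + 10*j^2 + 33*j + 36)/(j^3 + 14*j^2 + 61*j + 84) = (j + 3)/(j + 7)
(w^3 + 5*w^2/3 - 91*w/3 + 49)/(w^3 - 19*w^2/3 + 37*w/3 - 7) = (w + 7)/(w - 1)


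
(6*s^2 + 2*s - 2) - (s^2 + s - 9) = 5*s^2 + s + 7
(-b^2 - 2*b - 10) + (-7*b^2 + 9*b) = -8*b^2 + 7*b - 10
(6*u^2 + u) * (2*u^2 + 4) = 12*u^4 + 2*u^3 + 24*u^2 + 4*u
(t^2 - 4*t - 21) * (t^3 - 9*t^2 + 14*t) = t^5 - 13*t^4 + 29*t^3 + 133*t^2 - 294*t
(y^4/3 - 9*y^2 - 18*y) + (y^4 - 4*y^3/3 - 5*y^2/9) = 4*y^4/3 - 4*y^3/3 - 86*y^2/9 - 18*y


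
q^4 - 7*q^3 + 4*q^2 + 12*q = q*(q - 6)*(q - 2)*(q + 1)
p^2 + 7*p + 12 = (p + 3)*(p + 4)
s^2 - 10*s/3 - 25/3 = (s - 5)*(s + 5/3)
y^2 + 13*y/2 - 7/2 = (y - 1/2)*(y + 7)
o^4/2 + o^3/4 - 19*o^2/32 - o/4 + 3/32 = (o/2 + 1/2)*(o - 1)*(o - 1/4)*(o + 3/4)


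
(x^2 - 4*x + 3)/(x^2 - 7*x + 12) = (x - 1)/(x - 4)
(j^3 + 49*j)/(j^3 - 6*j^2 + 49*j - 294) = j/(j - 6)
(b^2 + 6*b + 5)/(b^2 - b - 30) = (b + 1)/(b - 6)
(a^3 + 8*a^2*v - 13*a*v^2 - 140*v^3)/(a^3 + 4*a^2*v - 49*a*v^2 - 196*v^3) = (-a^2 - a*v + 20*v^2)/(-a^2 + 3*a*v + 28*v^2)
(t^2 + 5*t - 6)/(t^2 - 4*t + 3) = (t + 6)/(t - 3)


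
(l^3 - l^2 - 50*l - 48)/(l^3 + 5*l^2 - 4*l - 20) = (l^3 - l^2 - 50*l - 48)/(l^3 + 5*l^2 - 4*l - 20)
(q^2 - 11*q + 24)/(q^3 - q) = (q^2 - 11*q + 24)/(q^3 - q)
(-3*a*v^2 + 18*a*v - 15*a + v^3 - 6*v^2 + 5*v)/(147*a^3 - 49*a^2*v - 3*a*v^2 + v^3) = (v^2 - 6*v + 5)/(-49*a^2 + v^2)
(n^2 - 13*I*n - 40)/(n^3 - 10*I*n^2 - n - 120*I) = 1/(n + 3*I)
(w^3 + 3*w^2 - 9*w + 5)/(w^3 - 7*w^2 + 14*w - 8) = (w^2 + 4*w - 5)/(w^2 - 6*w + 8)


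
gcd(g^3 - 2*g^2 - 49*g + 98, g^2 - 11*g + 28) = g - 7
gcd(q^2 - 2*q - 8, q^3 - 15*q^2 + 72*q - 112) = q - 4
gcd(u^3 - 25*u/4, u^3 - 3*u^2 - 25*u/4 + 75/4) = u^2 - 25/4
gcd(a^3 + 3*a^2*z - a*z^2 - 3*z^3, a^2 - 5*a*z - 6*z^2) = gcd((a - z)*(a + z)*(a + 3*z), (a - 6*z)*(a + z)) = a + z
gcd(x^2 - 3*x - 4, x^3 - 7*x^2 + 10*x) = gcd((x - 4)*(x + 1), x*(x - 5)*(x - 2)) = 1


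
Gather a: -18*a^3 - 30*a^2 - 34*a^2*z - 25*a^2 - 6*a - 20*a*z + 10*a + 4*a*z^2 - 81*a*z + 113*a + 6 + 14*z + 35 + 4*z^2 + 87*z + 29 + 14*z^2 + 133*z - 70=-18*a^3 + a^2*(-34*z - 55) + a*(4*z^2 - 101*z + 117) + 18*z^2 + 234*z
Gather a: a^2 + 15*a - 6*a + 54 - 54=a^2 + 9*a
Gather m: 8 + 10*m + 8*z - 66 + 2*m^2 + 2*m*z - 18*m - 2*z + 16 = 2*m^2 + m*(2*z - 8) + 6*z - 42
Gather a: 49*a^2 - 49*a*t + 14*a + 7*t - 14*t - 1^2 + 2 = 49*a^2 + a*(14 - 49*t) - 7*t + 1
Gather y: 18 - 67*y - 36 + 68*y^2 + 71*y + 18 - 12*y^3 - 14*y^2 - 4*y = -12*y^3 + 54*y^2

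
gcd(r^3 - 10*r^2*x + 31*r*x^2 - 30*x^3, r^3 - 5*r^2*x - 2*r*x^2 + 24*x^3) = -r + 3*x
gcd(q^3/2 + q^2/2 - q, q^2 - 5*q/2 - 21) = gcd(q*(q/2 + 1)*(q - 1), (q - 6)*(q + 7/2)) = 1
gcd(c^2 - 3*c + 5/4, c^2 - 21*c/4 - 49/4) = 1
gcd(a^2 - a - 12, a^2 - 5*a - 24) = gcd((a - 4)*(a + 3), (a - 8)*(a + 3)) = a + 3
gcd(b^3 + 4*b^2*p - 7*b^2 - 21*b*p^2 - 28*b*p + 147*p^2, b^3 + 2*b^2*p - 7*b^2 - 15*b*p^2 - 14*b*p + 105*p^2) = -b^2 + 3*b*p + 7*b - 21*p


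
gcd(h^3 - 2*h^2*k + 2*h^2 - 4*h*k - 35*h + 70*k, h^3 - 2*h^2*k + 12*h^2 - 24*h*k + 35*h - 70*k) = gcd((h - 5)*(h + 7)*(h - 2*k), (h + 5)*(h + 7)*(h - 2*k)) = h^2 - 2*h*k + 7*h - 14*k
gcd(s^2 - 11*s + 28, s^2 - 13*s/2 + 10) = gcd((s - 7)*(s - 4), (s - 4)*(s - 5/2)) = s - 4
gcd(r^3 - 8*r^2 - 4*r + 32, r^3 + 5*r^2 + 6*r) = r + 2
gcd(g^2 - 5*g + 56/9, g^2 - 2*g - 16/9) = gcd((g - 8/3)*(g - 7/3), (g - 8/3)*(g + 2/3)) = g - 8/3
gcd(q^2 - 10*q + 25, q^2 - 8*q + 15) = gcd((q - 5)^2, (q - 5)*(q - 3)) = q - 5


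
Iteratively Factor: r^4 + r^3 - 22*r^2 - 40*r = (r + 4)*(r^3 - 3*r^2 - 10*r) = (r - 5)*(r + 4)*(r^2 + 2*r) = r*(r - 5)*(r + 4)*(r + 2)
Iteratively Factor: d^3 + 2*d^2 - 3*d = (d)*(d^2 + 2*d - 3) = d*(d - 1)*(d + 3)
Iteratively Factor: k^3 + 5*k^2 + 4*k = (k + 1)*(k^2 + 4*k) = k*(k + 1)*(k + 4)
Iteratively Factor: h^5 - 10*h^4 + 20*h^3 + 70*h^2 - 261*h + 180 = (h - 4)*(h^4 - 6*h^3 - 4*h^2 + 54*h - 45) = (h - 4)*(h + 3)*(h^3 - 9*h^2 + 23*h - 15) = (h - 5)*(h - 4)*(h + 3)*(h^2 - 4*h + 3) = (h - 5)*(h - 4)*(h - 3)*(h + 3)*(h - 1)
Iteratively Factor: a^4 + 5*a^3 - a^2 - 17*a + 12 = (a - 1)*(a^3 + 6*a^2 + 5*a - 12) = (a - 1)*(a + 3)*(a^2 + 3*a - 4) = (a - 1)^2*(a + 3)*(a + 4)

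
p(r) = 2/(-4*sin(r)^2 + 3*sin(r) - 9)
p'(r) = 2*(8*sin(r)*cos(r) - 3*cos(r))/(-4*sin(r)^2 + 3*sin(r) - 9)^2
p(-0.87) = -0.15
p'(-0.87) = -0.06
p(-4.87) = -0.20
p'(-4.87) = 0.02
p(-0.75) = -0.15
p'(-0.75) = -0.07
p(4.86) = -0.13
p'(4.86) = -0.01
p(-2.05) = -0.14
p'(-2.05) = 0.04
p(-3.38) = -0.23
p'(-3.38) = 0.03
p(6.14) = -0.21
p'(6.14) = -0.09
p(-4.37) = -0.21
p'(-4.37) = -0.03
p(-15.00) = -0.16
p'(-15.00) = 0.08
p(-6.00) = -0.24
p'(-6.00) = -0.02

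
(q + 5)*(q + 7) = q^2 + 12*q + 35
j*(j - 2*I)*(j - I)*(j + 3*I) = j^4 + 7*j^2 - 6*I*j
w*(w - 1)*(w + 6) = w^3 + 5*w^2 - 6*w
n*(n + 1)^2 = n^3 + 2*n^2 + n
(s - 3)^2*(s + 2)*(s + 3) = s^4 - s^3 - 15*s^2 + 9*s + 54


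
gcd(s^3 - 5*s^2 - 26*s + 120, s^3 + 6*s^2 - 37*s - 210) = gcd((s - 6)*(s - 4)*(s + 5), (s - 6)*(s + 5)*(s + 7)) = s^2 - s - 30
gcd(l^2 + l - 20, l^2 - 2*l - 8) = l - 4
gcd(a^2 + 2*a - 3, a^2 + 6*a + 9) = a + 3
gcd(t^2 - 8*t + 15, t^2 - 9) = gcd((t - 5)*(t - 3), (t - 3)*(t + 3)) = t - 3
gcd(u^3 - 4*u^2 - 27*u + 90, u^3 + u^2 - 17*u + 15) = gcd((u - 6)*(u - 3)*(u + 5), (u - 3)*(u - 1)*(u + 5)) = u^2 + 2*u - 15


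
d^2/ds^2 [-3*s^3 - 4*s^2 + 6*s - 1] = -18*s - 8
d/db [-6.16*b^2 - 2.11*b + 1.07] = -12.32*b - 2.11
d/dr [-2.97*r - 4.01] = -2.97000000000000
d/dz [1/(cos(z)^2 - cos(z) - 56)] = (2*cos(z) - 1)*sin(z)/(sin(z)^2 + cos(z) + 55)^2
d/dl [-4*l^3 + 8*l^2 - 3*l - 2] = -12*l^2 + 16*l - 3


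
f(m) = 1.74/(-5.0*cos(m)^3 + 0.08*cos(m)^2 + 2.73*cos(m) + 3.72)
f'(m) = 1.74*(-15.0*sin(m)*cos(m)^2 + 0.16*sin(m)*cos(m) + 2.73*sin(m))/(-5.0*cos(m)^3 + 0.08*cos(m)^2 + 2.73*cos(m) + 3.72)^2 = (-26.1*cos(m)^2 + 0.2784*cos(m) + 4.7502)*sin(m)/(-5.0*cos(m)^3 + 0.08*cos(m)^2 + 2.73*cos(m) + 3.72)^2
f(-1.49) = 0.44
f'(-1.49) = -0.30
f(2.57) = 0.39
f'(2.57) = -0.38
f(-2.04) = 0.59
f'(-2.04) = 0.07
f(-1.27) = 0.39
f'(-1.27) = -0.13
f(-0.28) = 0.88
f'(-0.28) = 1.35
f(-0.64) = 0.51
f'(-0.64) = 0.62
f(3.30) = 0.29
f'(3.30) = 0.09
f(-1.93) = 0.58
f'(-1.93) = -0.15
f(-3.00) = 0.29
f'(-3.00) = 0.08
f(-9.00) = 0.34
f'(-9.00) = 0.27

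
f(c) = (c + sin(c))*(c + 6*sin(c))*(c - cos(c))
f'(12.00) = 1002.66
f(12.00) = 1122.93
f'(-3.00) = -20.73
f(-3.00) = -24.29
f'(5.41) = 114.71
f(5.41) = 17.97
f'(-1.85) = 6.62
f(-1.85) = -33.72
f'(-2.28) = -5.50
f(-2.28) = -33.82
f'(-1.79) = 8.59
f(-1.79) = -33.26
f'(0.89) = 20.88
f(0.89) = 2.41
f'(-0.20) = 6.93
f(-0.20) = -0.65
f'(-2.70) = -14.52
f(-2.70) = -29.57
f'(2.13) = 31.42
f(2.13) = 57.17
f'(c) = (c + sin(c))*(c + 6*sin(c))*(sin(c) + 1) + (c + sin(c))*(c - cos(c))*(6*cos(c) + 1) + (c + 6*sin(c))*(c - cos(c))*(cos(c) + 1)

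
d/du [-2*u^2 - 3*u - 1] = -4*u - 3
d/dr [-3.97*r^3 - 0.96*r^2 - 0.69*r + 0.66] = -11.91*r^2 - 1.92*r - 0.69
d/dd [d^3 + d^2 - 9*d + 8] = 3*d^2 + 2*d - 9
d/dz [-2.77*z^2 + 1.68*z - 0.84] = 1.68 - 5.54*z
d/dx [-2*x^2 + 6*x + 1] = 6 - 4*x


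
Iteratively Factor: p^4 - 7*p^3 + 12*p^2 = (p)*(p^3 - 7*p^2 + 12*p) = p*(p - 3)*(p^2 - 4*p) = p^2*(p - 3)*(p - 4)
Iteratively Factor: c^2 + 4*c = (c + 4)*(c)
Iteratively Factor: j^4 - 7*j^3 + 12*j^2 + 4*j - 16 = (j + 1)*(j^3 - 8*j^2 + 20*j - 16) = (j - 2)*(j + 1)*(j^2 - 6*j + 8) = (j - 2)^2*(j + 1)*(j - 4)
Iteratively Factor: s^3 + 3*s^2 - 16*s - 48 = (s + 4)*(s^2 - s - 12) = (s - 4)*(s + 4)*(s + 3)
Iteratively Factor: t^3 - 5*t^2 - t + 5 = (t - 5)*(t^2 - 1) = (t - 5)*(t + 1)*(t - 1)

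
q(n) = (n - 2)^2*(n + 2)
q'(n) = (n - 2)^2 + (n + 2)*(2*n - 4) = (n - 2)*(3*n + 2)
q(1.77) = 0.20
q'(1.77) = -1.68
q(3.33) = 9.43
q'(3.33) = 15.95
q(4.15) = 28.43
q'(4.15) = 31.07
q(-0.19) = 8.68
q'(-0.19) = -3.13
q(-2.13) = -2.22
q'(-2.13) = 18.13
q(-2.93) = -22.60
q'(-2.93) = 33.47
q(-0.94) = 9.16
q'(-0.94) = 2.41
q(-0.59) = 9.46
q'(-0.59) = -0.60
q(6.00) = 128.00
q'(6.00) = 80.00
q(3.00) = 5.00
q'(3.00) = 11.00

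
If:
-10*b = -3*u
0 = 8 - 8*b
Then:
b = 1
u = 10/3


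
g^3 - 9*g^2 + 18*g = g*(g - 6)*(g - 3)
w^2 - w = w*(w - 1)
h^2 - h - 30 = (h - 6)*(h + 5)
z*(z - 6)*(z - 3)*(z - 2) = z^4 - 11*z^3 + 36*z^2 - 36*z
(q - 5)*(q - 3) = q^2 - 8*q + 15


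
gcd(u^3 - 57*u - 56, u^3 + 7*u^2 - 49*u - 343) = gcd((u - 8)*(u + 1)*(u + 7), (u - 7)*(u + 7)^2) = u + 7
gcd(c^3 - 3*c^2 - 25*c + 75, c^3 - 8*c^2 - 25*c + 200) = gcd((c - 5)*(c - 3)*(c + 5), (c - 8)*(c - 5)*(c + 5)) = c^2 - 25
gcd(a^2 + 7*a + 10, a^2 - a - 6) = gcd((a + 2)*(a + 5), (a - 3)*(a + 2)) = a + 2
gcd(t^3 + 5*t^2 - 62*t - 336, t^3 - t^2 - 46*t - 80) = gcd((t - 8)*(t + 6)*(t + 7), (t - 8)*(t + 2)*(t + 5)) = t - 8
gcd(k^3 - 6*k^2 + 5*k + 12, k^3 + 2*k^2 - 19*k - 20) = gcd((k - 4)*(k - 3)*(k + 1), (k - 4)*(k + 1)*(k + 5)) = k^2 - 3*k - 4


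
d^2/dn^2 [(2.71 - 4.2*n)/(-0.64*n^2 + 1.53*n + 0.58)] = ((16.3208 - 16.128*n)*(-0.64*n^2 + 1.53*n + 0.58) - (1.28*n - 1.53)*(2.56*n - 3.06)*(4.2*n - 2.71))/(-0.64*n^2 + 1.53*n + 0.58)^3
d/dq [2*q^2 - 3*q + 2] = 4*q - 3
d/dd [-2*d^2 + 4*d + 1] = 4 - 4*d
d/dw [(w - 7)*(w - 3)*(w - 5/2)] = 3*w^2 - 25*w + 46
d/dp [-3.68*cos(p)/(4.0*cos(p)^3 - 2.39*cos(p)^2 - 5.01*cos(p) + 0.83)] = (-29.44*cos(p)^3 + 8.7952*cos(p)^2 + 3.0544)*sin(p)/(16.0*cos(p)^6 - 19.12*cos(p)^5 - 34.3679*cos(p)^4 + 30.5878*cos(p)^3 + 21.1327*cos(p)^2 - 8.3166*cos(p) + 0.6889)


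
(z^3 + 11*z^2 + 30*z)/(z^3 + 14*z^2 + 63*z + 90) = z/(z + 3)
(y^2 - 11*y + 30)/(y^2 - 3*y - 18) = (y - 5)/(y + 3)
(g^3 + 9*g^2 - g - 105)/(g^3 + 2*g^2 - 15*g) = (g + 7)/g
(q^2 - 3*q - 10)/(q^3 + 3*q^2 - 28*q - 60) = 1/(q + 6)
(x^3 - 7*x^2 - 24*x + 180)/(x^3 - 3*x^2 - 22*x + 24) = (x^2 - x - 30)/(x^2 + 3*x - 4)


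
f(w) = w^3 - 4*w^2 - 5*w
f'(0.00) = -5.00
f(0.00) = 0.00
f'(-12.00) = 523.00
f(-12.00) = -2244.00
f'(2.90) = -2.97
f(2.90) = -23.75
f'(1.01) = -10.02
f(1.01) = -8.10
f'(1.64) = -10.05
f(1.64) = -14.55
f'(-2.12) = 25.44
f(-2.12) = -16.91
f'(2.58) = -5.67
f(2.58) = -22.35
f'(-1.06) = 6.85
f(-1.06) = -0.39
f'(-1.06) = 6.85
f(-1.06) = -0.39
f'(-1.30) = 10.47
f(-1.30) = -2.46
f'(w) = 3*w^2 - 8*w - 5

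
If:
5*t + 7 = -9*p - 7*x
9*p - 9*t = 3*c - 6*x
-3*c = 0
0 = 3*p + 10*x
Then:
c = 0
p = -70/109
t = -56/109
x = 21/109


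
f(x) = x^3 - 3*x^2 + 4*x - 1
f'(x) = 3*x^2 - 6*x + 4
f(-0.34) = -2.75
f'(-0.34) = 6.39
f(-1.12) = -10.65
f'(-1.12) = 14.48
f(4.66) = 53.69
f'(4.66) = 41.19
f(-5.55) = -286.56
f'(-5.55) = 129.71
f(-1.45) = -16.16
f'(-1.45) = 19.01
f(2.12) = 3.52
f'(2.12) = 4.76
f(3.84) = 26.75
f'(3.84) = 25.20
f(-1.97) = -28.17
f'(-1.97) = 27.46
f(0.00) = -1.00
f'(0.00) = 4.00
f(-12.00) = -2209.00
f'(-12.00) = 508.00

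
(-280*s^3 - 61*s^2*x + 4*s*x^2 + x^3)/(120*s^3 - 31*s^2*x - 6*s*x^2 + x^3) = (7*s + x)/(-3*s + x)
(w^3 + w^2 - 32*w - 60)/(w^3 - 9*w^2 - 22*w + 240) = (w + 2)/(w - 8)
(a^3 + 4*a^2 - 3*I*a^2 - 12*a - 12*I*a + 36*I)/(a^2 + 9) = (a^2 + 4*a - 12)/(a + 3*I)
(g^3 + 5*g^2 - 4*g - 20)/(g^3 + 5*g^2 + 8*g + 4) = (g^2 + 3*g - 10)/(g^2 + 3*g + 2)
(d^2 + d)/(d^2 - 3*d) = (d + 1)/(d - 3)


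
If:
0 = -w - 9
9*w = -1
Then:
No Solution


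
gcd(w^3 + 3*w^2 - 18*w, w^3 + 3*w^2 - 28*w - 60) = w + 6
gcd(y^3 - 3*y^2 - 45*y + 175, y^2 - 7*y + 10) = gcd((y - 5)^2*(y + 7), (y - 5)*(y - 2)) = y - 5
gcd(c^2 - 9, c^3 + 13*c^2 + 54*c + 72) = c + 3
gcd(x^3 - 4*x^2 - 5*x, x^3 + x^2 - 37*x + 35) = x - 5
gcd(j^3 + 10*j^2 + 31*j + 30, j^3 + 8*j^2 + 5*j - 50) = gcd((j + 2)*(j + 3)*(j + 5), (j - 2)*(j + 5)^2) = j + 5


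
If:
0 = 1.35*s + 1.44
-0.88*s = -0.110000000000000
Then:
No Solution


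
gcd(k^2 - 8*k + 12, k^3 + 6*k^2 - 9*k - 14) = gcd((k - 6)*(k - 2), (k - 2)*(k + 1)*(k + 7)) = k - 2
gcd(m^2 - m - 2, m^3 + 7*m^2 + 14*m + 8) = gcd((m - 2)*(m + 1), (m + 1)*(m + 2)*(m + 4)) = m + 1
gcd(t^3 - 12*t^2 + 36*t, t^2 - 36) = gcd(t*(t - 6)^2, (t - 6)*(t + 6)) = t - 6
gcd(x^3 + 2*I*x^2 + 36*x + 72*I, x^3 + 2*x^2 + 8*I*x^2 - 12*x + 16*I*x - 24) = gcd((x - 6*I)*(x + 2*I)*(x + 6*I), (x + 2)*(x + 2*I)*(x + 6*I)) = x^2 + 8*I*x - 12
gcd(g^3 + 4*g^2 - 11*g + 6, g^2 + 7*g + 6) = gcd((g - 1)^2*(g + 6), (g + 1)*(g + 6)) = g + 6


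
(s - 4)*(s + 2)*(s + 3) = s^3 + s^2 - 14*s - 24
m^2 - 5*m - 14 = (m - 7)*(m + 2)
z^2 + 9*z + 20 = (z + 4)*(z + 5)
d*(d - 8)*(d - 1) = d^3 - 9*d^2 + 8*d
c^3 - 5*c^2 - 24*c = c*(c - 8)*(c + 3)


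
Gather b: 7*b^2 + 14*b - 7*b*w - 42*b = 7*b^2 + b*(-7*w - 28)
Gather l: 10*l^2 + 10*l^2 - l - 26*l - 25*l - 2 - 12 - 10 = 20*l^2 - 52*l - 24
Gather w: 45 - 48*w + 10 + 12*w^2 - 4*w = 12*w^2 - 52*w + 55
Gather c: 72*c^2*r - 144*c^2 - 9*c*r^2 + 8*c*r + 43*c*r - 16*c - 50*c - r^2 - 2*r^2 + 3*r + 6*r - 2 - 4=c^2*(72*r - 144) + c*(-9*r^2 + 51*r - 66) - 3*r^2 + 9*r - 6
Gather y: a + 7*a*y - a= 7*a*y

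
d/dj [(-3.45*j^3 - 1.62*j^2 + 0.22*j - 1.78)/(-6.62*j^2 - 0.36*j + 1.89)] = (22.839*j^4 + 2.484*j^3 - 17.5219*j^2 - 29.6908*j - 0.225)/(43.8244*j^4 + 4.7664*j^3 - 24.894*j^2 - 1.3608*j + 3.5721)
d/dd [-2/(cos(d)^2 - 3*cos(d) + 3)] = 2*(3 - 2*cos(d))*sin(d)/(cos(d)^2 - 3*cos(d) + 3)^2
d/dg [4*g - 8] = 4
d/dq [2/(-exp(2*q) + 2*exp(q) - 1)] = 4*(exp(q) - 1)*exp(q)/(exp(2*q) - 2*exp(q) + 1)^2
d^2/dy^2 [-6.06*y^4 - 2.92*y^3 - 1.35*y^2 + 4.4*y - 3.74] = -72.72*y^2 - 17.52*y - 2.7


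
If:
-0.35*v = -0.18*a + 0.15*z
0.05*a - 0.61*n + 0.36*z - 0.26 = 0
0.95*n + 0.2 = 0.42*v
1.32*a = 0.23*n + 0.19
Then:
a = 0.10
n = -0.24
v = -0.07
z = 0.30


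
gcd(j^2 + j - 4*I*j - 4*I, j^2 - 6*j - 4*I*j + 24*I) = j - 4*I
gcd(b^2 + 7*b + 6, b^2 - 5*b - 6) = b + 1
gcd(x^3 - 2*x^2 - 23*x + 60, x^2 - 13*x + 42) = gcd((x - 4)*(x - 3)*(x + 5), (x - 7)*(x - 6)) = 1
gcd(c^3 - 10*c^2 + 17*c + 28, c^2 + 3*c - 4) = 1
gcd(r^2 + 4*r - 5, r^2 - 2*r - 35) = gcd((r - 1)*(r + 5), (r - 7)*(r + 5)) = r + 5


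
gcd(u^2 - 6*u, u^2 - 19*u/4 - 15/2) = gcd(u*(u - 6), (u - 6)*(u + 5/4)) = u - 6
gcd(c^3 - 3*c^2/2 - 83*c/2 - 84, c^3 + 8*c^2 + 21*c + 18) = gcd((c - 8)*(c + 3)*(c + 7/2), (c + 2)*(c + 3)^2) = c + 3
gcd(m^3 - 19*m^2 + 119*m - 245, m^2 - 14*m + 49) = m^2 - 14*m + 49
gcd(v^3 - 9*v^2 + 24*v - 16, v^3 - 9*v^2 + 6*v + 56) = v - 4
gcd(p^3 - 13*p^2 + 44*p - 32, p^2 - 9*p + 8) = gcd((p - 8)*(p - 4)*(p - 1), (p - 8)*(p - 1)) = p^2 - 9*p + 8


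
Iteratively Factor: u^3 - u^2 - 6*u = (u + 2)*(u^2 - 3*u) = u*(u + 2)*(u - 3)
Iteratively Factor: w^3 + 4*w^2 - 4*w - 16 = (w + 4)*(w^2 - 4) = (w - 2)*(w + 4)*(w + 2)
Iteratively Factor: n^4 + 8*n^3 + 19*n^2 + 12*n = (n)*(n^3 + 8*n^2 + 19*n + 12) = n*(n + 3)*(n^2 + 5*n + 4) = n*(n + 3)*(n + 4)*(n + 1)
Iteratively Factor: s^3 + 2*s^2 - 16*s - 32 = (s + 4)*(s^2 - 2*s - 8) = (s - 4)*(s + 4)*(s + 2)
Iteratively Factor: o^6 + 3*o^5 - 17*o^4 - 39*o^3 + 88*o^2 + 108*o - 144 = (o - 3)*(o^5 + 6*o^4 + o^3 - 36*o^2 - 20*o + 48) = (o - 3)*(o - 1)*(o^4 + 7*o^3 + 8*o^2 - 28*o - 48) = (o - 3)*(o - 1)*(o + 3)*(o^3 + 4*o^2 - 4*o - 16) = (o - 3)*(o - 1)*(o + 2)*(o + 3)*(o^2 + 2*o - 8) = (o - 3)*(o - 1)*(o + 2)*(o + 3)*(o + 4)*(o - 2)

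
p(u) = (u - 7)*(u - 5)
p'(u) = 2*u - 12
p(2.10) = 14.21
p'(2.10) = -7.80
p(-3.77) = 94.45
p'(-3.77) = -19.54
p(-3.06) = 81.08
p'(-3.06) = -18.12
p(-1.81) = 60.00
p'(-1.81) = -15.62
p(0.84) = 25.63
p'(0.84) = -10.32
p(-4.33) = 105.71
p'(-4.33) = -20.66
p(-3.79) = 94.84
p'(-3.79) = -19.58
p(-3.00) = 80.00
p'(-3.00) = -18.00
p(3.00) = 8.00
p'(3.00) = -6.00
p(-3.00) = 80.00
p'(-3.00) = -18.00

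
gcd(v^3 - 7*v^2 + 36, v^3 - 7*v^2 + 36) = v^3 - 7*v^2 + 36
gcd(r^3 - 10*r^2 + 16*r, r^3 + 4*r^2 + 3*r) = r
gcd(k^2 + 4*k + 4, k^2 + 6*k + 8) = k + 2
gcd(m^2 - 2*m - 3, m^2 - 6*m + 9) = m - 3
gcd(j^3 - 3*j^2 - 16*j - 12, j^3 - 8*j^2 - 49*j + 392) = 1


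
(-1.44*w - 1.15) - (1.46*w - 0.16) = -2.9*w - 0.99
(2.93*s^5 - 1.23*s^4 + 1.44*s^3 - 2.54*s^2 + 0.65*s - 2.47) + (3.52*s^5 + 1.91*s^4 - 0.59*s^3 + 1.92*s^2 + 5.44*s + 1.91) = 6.45*s^5 + 0.68*s^4 + 0.85*s^3 - 0.62*s^2 + 6.09*s - 0.56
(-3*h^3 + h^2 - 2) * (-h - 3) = 3*h^4 + 8*h^3 - 3*h^2 + 2*h + 6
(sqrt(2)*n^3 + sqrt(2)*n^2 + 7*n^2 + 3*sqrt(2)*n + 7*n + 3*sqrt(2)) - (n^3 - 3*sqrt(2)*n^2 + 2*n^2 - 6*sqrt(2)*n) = -n^3 + sqrt(2)*n^3 + 5*n^2 + 4*sqrt(2)*n^2 + 7*n + 9*sqrt(2)*n + 3*sqrt(2)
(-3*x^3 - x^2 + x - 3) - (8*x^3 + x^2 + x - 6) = -11*x^3 - 2*x^2 + 3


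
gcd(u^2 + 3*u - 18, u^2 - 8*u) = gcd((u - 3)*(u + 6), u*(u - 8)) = 1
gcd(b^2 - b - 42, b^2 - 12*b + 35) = b - 7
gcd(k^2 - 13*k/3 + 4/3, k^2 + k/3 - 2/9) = k - 1/3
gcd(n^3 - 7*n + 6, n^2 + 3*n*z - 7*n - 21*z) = 1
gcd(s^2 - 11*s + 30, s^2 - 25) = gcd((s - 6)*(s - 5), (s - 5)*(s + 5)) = s - 5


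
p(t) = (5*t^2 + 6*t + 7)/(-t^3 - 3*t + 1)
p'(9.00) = 0.07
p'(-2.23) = 0.07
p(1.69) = -3.53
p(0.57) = -13.45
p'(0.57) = 46.67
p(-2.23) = 0.98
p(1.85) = -3.24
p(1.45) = -4.10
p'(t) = (10*t + 6)/(-t^3 - 3*t + 1) + (3*t^2 + 3)*(5*t^2 + 6*t + 7)/(-t^3 - 3*t + 1)^2 = (-2*(5*t + 3)*(t^3 + 3*t - 1) + 3*(t^2 + 1)*(5*t^2 + 6*t + 7))/(t^3 + 3*t - 1)^2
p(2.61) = -2.30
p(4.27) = -1.38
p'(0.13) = 76.96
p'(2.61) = 0.89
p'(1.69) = 2.02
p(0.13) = 12.94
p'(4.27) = 0.35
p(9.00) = -0.62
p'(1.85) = 1.69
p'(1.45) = 2.76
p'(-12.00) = 0.03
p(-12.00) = 0.37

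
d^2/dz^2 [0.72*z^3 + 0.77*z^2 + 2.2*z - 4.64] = 4.32*z + 1.54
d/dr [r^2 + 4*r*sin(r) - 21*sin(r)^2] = 4*r*cos(r) + 2*r + 4*sin(r) - 21*sin(2*r)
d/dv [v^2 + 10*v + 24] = 2*v + 10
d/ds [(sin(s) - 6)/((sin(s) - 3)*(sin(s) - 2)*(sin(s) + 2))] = (-2*sin(s)^3 + 21*sin(s)^2 - 36*sin(s) - 12)*cos(s)/((sin(s) - 3)^2*(sin(s) - 2)^2*(sin(s) + 2)^2)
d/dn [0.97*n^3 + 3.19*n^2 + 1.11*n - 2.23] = 2.91*n^2 + 6.38*n + 1.11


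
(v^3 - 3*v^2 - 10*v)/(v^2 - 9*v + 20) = v*(v + 2)/(v - 4)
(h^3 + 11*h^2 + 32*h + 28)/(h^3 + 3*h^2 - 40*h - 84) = (h + 2)/(h - 6)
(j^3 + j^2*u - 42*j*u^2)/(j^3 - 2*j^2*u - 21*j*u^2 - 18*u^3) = j*(j + 7*u)/(j^2 + 4*j*u + 3*u^2)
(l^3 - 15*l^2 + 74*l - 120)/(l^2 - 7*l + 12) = (l^2 - 11*l + 30)/(l - 3)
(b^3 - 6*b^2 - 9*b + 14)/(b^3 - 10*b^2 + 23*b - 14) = (b + 2)/(b - 2)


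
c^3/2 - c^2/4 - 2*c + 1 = (c/2 + 1)*(c - 2)*(c - 1/2)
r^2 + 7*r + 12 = (r + 3)*(r + 4)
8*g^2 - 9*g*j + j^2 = (-8*g + j)*(-g + j)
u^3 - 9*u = u*(u - 3)*(u + 3)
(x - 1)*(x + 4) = x^2 + 3*x - 4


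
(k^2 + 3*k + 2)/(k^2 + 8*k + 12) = (k + 1)/(k + 6)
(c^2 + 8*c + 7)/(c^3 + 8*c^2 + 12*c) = (c^2 + 8*c + 7)/(c*(c^2 + 8*c + 12))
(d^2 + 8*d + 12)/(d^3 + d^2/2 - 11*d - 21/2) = 2*(d^2 + 8*d + 12)/(2*d^3 + d^2 - 22*d - 21)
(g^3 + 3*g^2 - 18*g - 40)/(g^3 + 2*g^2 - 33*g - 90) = (g^2 - 2*g - 8)/(g^2 - 3*g - 18)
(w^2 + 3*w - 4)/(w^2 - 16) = (w - 1)/(w - 4)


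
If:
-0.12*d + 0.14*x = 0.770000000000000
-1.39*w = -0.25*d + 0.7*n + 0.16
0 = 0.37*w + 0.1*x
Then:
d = 1.16666666666667*x - 6.41666666666667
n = 0.953346203346203*x - 2.5202380952381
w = -0.27027027027027*x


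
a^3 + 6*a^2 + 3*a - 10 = (a - 1)*(a + 2)*(a + 5)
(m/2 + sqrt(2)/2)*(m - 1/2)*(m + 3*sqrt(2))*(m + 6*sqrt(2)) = m^4/2 - m^3/4 + 5*sqrt(2)*m^3 - 5*sqrt(2)*m^2/2 + 27*m^2 - 27*m/2 + 18*sqrt(2)*m - 9*sqrt(2)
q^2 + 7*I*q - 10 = (q + 2*I)*(q + 5*I)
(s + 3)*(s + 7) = s^2 + 10*s + 21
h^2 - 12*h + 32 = (h - 8)*(h - 4)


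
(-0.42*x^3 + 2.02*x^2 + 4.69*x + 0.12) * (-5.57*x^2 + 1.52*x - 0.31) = 2.3394*x^5 - 11.8898*x^4 - 22.9227*x^3 + 5.8342*x^2 - 1.2715*x - 0.0372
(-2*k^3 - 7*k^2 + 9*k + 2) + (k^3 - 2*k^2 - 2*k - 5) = -k^3 - 9*k^2 + 7*k - 3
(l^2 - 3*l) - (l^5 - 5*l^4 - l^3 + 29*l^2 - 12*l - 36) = -l^5 + 5*l^4 + l^3 - 28*l^2 + 9*l + 36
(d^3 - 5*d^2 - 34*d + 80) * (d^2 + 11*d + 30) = d^5 + 6*d^4 - 59*d^3 - 444*d^2 - 140*d + 2400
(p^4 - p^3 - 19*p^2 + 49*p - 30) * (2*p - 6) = 2*p^5 - 8*p^4 - 32*p^3 + 212*p^2 - 354*p + 180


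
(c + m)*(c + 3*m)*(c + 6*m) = c^3 + 10*c^2*m + 27*c*m^2 + 18*m^3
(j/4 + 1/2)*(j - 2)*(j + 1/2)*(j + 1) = j^4/4 + 3*j^3/8 - 7*j^2/8 - 3*j/2 - 1/2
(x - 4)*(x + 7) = x^2 + 3*x - 28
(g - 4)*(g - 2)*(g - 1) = g^3 - 7*g^2 + 14*g - 8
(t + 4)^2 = t^2 + 8*t + 16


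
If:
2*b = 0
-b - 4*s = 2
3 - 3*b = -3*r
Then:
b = 0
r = -1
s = -1/2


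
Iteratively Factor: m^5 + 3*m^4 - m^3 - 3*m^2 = (m + 1)*(m^4 + 2*m^3 - 3*m^2) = m*(m + 1)*(m^3 + 2*m^2 - 3*m) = m^2*(m + 1)*(m^2 + 2*m - 3) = m^2*(m - 1)*(m + 1)*(m + 3)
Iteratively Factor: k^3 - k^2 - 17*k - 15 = (k - 5)*(k^2 + 4*k + 3) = (k - 5)*(k + 1)*(k + 3)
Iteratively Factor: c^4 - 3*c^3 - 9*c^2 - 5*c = (c + 1)*(c^3 - 4*c^2 - 5*c) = (c - 5)*(c + 1)*(c^2 + c) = c*(c - 5)*(c + 1)*(c + 1)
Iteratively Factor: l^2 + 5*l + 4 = (l + 1)*(l + 4)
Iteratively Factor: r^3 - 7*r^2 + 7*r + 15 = (r - 5)*(r^2 - 2*r - 3) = (r - 5)*(r - 3)*(r + 1)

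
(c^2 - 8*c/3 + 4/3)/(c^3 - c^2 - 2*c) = (c - 2/3)/(c*(c + 1))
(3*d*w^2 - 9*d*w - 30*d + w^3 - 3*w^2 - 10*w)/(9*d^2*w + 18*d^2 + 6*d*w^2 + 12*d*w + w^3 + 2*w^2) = (w - 5)/(3*d + w)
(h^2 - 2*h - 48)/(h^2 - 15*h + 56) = (h + 6)/(h - 7)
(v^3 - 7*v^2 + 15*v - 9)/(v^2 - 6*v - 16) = (-v^3 + 7*v^2 - 15*v + 9)/(-v^2 + 6*v + 16)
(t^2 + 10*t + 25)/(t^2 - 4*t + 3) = (t^2 + 10*t + 25)/(t^2 - 4*t + 3)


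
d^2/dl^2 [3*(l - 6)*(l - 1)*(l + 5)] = 18*l - 12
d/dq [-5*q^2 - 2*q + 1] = -10*q - 2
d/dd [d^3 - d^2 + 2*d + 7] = 3*d^2 - 2*d + 2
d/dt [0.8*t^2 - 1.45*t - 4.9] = 1.6*t - 1.45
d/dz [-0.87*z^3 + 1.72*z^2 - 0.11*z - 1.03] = -2.61*z^2 + 3.44*z - 0.11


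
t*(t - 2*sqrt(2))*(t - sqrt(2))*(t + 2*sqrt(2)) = t^4 - sqrt(2)*t^3 - 8*t^2 + 8*sqrt(2)*t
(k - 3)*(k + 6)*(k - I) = k^3 + 3*k^2 - I*k^2 - 18*k - 3*I*k + 18*I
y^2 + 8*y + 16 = (y + 4)^2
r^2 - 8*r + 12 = (r - 6)*(r - 2)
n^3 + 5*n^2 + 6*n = n*(n + 2)*(n + 3)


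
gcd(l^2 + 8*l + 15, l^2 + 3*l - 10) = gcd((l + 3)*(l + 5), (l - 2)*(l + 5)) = l + 5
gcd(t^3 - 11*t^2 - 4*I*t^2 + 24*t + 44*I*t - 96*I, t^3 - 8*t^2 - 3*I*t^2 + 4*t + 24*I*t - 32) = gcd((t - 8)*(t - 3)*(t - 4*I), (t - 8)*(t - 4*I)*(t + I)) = t^2 + t*(-8 - 4*I) + 32*I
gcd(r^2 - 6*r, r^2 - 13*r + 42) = r - 6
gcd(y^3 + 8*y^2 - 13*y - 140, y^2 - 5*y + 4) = y - 4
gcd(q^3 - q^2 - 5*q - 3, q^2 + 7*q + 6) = q + 1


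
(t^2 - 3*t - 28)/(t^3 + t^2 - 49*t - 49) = (t + 4)/(t^2 + 8*t + 7)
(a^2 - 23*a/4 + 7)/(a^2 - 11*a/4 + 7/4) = (a - 4)/(a - 1)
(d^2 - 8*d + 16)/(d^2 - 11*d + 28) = (d - 4)/(d - 7)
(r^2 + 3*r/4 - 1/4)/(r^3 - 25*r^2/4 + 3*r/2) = (r + 1)/(r*(r - 6))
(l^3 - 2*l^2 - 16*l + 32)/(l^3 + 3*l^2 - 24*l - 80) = (l^2 - 6*l + 8)/(l^2 - l - 20)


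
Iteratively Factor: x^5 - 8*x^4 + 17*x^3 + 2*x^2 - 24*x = (x)*(x^4 - 8*x^3 + 17*x^2 + 2*x - 24) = x*(x - 4)*(x^3 - 4*x^2 + x + 6) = x*(x - 4)*(x - 3)*(x^2 - x - 2) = x*(x - 4)*(x - 3)*(x - 2)*(x + 1)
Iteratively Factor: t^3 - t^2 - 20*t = (t)*(t^2 - t - 20) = t*(t + 4)*(t - 5)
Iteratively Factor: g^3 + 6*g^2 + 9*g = (g + 3)*(g^2 + 3*g) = (g + 3)^2*(g)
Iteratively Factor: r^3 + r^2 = (r)*(r^2 + r) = r^2*(r + 1)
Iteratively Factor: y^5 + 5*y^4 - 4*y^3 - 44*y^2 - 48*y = (y + 2)*(y^4 + 3*y^3 - 10*y^2 - 24*y) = y*(y + 2)*(y^3 + 3*y^2 - 10*y - 24) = y*(y - 3)*(y + 2)*(y^2 + 6*y + 8) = y*(y - 3)*(y + 2)*(y + 4)*(y + 2)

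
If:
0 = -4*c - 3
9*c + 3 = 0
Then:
No Solution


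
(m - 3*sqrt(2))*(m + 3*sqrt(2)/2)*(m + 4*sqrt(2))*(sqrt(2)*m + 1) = sqrt(2)*m^4 + 6*m^3 - 37*sqrt(2)*m^2/2 - 93*m - 36*sqrt(2)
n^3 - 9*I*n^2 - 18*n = n*(n - 6*I)*(n - 3*I)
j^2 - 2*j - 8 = (j - 4)*(j + 2)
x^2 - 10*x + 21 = (x - 7)*(x - 3)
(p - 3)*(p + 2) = p^2 - p - 6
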